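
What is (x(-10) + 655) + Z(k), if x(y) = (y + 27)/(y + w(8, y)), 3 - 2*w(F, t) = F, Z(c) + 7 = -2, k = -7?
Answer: 16116/25 ≈ 644.64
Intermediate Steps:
Z(c) = -9 (Z(c) = -7 - 2 = -9)
w(F, t) = 3/2 - F/2
x(y) = (27 + y)/(-5/2 + y) (x(y) = (y + 27)/(y + (3/2 - ½*8)) = (27 + y)/(y + (3/2 - 4)) = (27 + y)/(y - 5/2) = (27 + y)/(-5/2 + y))
(x(-10) + 655) + Z(k) = (2*(27 - 10)/(-5 + 2*(-10)) + 655) - 9 = (2*17/(-5 - 20) + 655) - 9 = (2*17/(-25) + 655) - 9 = (2*(-1/25)*17 + 655) - 9 = (-34/25 + 655) - 9 = 16341/25 - 9 = 16116/25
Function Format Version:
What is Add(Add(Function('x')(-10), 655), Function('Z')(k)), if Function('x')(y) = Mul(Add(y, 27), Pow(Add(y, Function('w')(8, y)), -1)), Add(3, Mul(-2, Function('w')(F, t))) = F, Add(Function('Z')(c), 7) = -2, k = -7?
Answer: Rational(16116, 25) ≈ 644.64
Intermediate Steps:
Function('Z')(c) = -9 (Function('Z')(c) = Add(-7, -2) = -9)
Function('w')(F, t) = Add(Rational(3, 2), Mul(Rational(-1, 2), F))
Function('x')(y) = Mul(Pow(Add(Rational(-5, 2), y), -1), Add(27, y)) (Function('x')(y) = Mul(Add(y, 27), Pow(Add(y, Add(Rational(3, 2), Mul(Rational(-1, 2), 8))), -1)) = Mul(Add(27, y), Pow(Add(y, Add(Rational(3, 2), -4)), -1)) = Mul(Add(27, y), Pow(Add(y, Rational(-5, 2)), -1)) = Mul(Add(27, y), Pow(Add(Rational(-5, 2), y), -1)) = Mul(Pow(Add(Rational(-5, 2), y), -1), Add(27, y)))
Add(Add(Function('x')(-10), 655), Function('Z')(k)) = Add(Add(Mul(2, Pow(Add(-5, Mul(2, -10)), -1), Add(27, -10)), 655), -9) = Add(Add(Mul(2, Pow(Add(-5, -20), -1), 17), 655), -9) = Add(Add(Mul(2, Pow(-25, -1), 17), 655), -9) = Add(Add(Mul(2, Rational(-1, 25), 17), 655), -9) = Add(Add(Rational(-34, 25), 655), -9) = Add(Rational(16341, 25), -9) = Rational(16116, 25)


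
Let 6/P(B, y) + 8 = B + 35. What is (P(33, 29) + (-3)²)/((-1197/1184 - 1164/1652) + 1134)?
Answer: 22249136/2768390115 ≈ 0.0080369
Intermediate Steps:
P(B, y) = 6/(27 + B) (P(B, y) = 6/(-8 + (B + 35)) = 6/(-8 + (35 + B)) = 6/(27 + B))
(P(33, 29) + (-3)²)/((-1197/1184 - 1164/1652) + 1134) = (6/(27 + 33) + (-3)²)/((-1197/1184 - 1164/1652) + 1134) = (6/60 + 9)/((-1197*1/1184 - 1164*1/1652) + 1134) = (6*(1/60) + 9)/((-1197/1184 - 291/413) + 1134) = (⅒ + 9)/(-838905/488992 + 1134) = 91/(10*(553678023/488992)) = (91/10)*(488992/553678023) = 22249136/2768390115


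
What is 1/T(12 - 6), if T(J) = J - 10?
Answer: -1/4 ≈ -0.25000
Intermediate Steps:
T(J) = -10 + J
1/T(12 - 6) = 1/(-10 + (12 - 6)) = 1/(-10 + 6) = 1/(-4) = -1/4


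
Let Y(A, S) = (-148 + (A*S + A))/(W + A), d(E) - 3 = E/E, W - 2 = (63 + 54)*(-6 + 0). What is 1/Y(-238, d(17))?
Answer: 469/669 ≈ 0.70105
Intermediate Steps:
W = -700 (W = 2 + (63 + 54)*(-6 + 0) = 2 + 117*(-6) = 2 - 702 = -700)
d(E) = 4 (d(E) = 3 + E/E = 3 + 1 = 4)
Y(A, S) = (-148 + A + A*S)/(-700 + A) (Y(A, S) = (-148 + (A*S + A))/(-700 + A) = (-148 + (A + A*S))/(-700 + A) = (-148 + A + A*S)/(-700 + A))
1/Y(-238, d(17)) = 1/((-148 - 238 - 238*4)/(-700 - 238)) = 1/((-148 - 238 - 952)/(-938)) = 1/(-1/938*(-1338)) = 1/(669/469) = 469/669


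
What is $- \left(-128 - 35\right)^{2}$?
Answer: $-26569$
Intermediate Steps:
$- \left(-128 - 35\right)^{2} = - \left(-163\right)^{2} = \left(-1\right) 26569 = -26569$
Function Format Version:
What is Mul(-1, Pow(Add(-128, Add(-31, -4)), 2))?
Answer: -26569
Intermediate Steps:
Mul(-1, Pow(Add(-128, Add(-31, -4)), 2)) = Mul(-1, Pow(Add(-128, -35), 2)) = Mul(-1, Pow(-163, 2)) = Mul(-1, 26569) = -26569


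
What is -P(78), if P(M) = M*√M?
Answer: -78*√78 ≈ -688.88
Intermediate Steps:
P(M) = M^(3/2)
-P(78) = -78^(3/2) = -78*√78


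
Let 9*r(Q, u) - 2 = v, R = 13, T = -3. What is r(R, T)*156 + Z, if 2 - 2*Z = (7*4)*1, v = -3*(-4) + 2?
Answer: 793/3 ≈ 264.33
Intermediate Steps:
v = 14 (v = 12 + 2 = 14)
Z = -13 (Z = 1 - 7*4/2 = 1 - 14 = -13)
r(Q, u) = 16/9 (r(Q, u) = 2/9 + (⅑)*14 = 2/9 + 14/9 = 16/9)
r(R, T)*156 + Z = (16/9)*156 - 13 = 832/3 - 13 = 793/3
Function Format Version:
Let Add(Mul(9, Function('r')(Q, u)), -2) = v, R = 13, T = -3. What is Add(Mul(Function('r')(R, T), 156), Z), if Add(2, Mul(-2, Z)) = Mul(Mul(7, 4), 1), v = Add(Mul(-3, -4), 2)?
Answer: Rational(793, 3) ≈ 264.33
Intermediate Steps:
v = 14 (v = Add(12, 2) = 14)
Z = -13 (Z = Add(1, Mul(Rational(-1, 2), Mul(Mul(7, 4), 1))) = Add(1, Mul(Rational(-1, 2), Mul(28, 1))) = Add(1, Mul(Rational(-1, 2), 28)) = Add(1, -14) = -13)
Function('r')(Q, u) = Rational(16, 9) (Function('r')(Q, u) = Add(Rational(2, 9), Mul(Rational(1, 9), 14)) = Add(Rational(2, 9), Rational(14, 9)) = Rational(16, 9))
Add(Mul(Function('r')(R, T), 156), Z) = Add(Mul(Rational(16, 9), 156), -13) = Add(Rational(832, 3), -13) = Rational(793, 3)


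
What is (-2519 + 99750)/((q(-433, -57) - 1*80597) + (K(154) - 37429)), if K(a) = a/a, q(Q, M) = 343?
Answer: -97231/117682 ≈ -0.82622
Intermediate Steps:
K(a) = 1
(-2519 + 99750)/((q(-433, -57) - 1*80597) + (K(154) - 37429)) = (-2519 + 99750)/((343 - 1*80597) + (1 - 37429)) = 97231/((343 - 80597) - 37428) = 97231/(-80254 - 37428) = 97231/(-117682) = 97231*(-1/117682) = -97231/117682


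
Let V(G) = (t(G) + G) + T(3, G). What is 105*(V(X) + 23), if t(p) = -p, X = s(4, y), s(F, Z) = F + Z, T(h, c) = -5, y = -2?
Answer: 1890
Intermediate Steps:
X = 2 (X = 4 - 2 = 2)
V(G) = -5 (V(G) = (-G + G) - 5 = 0 - 5 = -5)
105*(V(X) + 23) = 105*(-5 + 23) = 105*18 = 1890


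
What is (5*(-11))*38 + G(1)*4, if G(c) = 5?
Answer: -2070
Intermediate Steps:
(5*(-11))*38 + G(1)*4 = (5*(-11))*38 + 5*4 = -55*38 + 20 = -2090 + 20 = -2070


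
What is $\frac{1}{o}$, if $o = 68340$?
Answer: $\frac{1}{68340} \approx 1.4633 \cdot 10^{-5}$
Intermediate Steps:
$\frac{1}{o} = \frac{1}{68340}$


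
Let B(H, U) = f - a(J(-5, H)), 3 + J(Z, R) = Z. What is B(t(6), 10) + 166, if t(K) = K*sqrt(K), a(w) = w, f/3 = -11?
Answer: 141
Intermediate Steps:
f = -33 (f = 3*(-11) = -33)
J(Z, R) = -3 + Z
t(K) = K**(3/2)
B(H, U) = -25 (B(H, U) = -33 - (-3 - 5) = -33 - 1*(-8) = -33 + 8 = -25)
B(t(6), 10) + 166 = -25 + 166 = 141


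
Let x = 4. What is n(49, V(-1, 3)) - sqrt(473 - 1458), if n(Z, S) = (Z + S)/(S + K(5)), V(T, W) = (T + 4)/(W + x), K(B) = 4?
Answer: 346/31 - I*sqrt(985) ≈ 11.161 - 31.385*I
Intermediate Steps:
V(T, W) = (4 + T)/(4 + W) (V(T, W) = (T + 4)/(W + 4) = (4 + T)/(4 + W))
n(Z, S) = (S + Z)/(4 + S) (n(Z, S) = (Z + S)/(S + 4) = (S + Z)/(4 + S))
n(49, V(-1, 3)) - sqrt(473 - 1458) = ((4 - 1)/(4 + 3) + 49)/(4 + (4 - 1)/(4 + 3)) - sqrt(473 - 1458) = (3/7 + 49)/(4 + 3/7) - sqrt(-985) = ((1/7)*3 + 49)/(4 + (1/7)*3) - I*sqrt(985) = (3/7 + 49)/(4 + 3/7) - I*sqrt(985) = (346/7)/(31/7) - I*sqrt(985) = (7/31)*(346/7) - I*sqrt(985) = 346/31 - I*sqrt(985)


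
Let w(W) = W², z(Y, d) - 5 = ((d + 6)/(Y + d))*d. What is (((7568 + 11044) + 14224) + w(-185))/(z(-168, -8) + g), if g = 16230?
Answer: 737671/178584 ≈ 4.1307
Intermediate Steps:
z(Y, d) = 5 + d*(6 + d)/(Y + d) (z(Y, d) = 5 + ((d + 6)/(Y + d))*d = 5 + ((6 + d)/(Y + d))*d = 5 + d*(6 + d)/(Y + d))
(((7568 + 11044) + 14224) + w(-185))/(z(-168, -8) + g) = (((7568 + 11044) + 14224) + (-185)²)/(((-8)² + 5*(-168) + 11*(-8))/(-168 - 8) + 16230) = ((18612 + 14224) + 34225)/((64 - 840 - 88)/(-176) + 16230) = (32836 + 34225)/(-1/176*(-864) + 16230) = 67061/(54/11 + 16230) = 67061/(178584/11) = 67061*(11/178584) = 737671/178584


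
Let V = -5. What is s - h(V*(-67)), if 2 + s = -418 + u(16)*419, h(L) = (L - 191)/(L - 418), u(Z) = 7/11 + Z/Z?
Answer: 244110/913 ≈ 267.37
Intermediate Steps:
u(Z) = 18/11 (u(Z) = 7*(1/11) + 1 = 7/11 + 1 = 18/11)
h(L) = (-191 + L)/(-418 + L)
s = 2922/11 (s = -2 + (-418 + (18/11)*419) = -2 + (-418 + 7542/11) = -2 + 2944/11 = 2922/11 ≈ 265.64)
s - h(V*(-67)) = 2922/11 - (-191 - 5*(-67))/(-418 - 5*(-67)) = 2922/11 - (-191 + 335)/(-418 + 335) = 2922/11 - 144/(-83) = 2922/11 - (-1)*144/83 = 2922/11 - 1*(-144/83) = 2922/11 + 144/83 = 244110/913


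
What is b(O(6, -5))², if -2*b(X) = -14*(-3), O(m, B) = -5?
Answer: 441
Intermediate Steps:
b(X) = -21 (b(X) = -(-7)*(-3) = -½*42 = -21)
b(O(6, -5))² = (-21)² = 441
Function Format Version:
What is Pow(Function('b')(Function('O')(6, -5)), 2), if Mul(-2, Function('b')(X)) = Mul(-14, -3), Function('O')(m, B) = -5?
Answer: 441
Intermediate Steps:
Function('b')(X) = -21 (Function('b')(X) = Mul(Rational(-1, 2), Mul(-14, -3)) = Mul(Rational(-1, 2), 42) = -21)
Pow(Function('b')(Function('O')(6, -5)), 2) = Pow(-21, 2) = 441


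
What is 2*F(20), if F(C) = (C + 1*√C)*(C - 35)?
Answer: -600 - 60*√5 ≈ -734.16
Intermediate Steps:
F(C) = (-35 + C)*(C + √C) (F(C) = (C + √C)*(-35 + C) = (-35 + C)*(C + √C))
2*F(20) = 2*(20² + 20^(3/2) - 35*20 - 70*√5) = 2*(400 + 40*√5 - 700 - 70*√5) = 2*(-300 - 30*√5) = -600 - 60*√5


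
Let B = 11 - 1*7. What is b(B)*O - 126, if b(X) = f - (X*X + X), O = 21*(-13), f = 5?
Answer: 3969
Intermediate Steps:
O = -273
B = 4 (B = 11 - 7 = 4)
b(X) = 5 - X - X**2 (b(X) = 5 - (X*X + X) = 5 - (X**2 + X) = 5 - (X + X**2) = 5 + (-X - X**2) = 5 - X - X**2)
b(B)*O - 126 = (5 - 1*4 - 1*4**2)*(-273) - 126 = (5 - 4 - 1*16)*(-273) - 126 = (5 - 4 - 16)*(-273) - 126 = -15*(-273) - 126 = 4095 - 126 = 3969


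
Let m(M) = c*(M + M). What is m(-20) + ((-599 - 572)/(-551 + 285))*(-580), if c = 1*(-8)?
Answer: -297030/133 ≈ -2233.3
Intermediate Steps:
c = -8
m(M) = -16*M (m(M) = -8*(M + M) = -16*M)
m(-20) + ((-599 - 572)/(-551 + 285))*(-580) = -16*(-20) + ((-599 - 572)/(-551 + 285))*(-580) = 320 - 1171/(-266)*(-580) = 320 - 1171*(-1/266)*(-580) = 320 + (1171/266)*(-580) = 320 - 339590/133 = -297030/133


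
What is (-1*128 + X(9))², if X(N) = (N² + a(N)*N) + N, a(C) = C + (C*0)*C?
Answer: 1849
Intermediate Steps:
a(C) = C (a(C) = C + 0*C = C + 0 = C)
X(N) = N + 2*N² (X(N) = (N² + N*N) + N = (N² + N²) + N = 2*N² + N = N + 2*N²)
(-1*128 + X(9))² = (-1*128 + 9*(1 + 2*9))² = (-128 + 9*(1 + 18))² = (-128 + 9*19)² = (-128 + 171)² = 43² = 1849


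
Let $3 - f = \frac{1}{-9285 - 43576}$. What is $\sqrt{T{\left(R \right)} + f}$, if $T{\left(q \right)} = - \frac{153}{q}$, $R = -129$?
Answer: $\frac{\sqrt{21627866124529}}{2273023} \approx 2.046$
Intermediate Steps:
$f = \frac{158584}{52861}$ ($f = 3 - \frac{1}{-9285 - 43576} = 3 - \frac{1}{-52861} = 3 - - \frac{1}{52861} = 3 + \frac{1}{52861} = \frac{158584}{52861} \approx 3.0$)
$\sqrt{T{\left(R \right)} + f} = \sqrt{- \frac{153}{-129} + \frac{158584}{52861}} = \sqrt{\left(-153\right) \left(- \frac{1}{129}\right) + \frac{158584}{52861}} = \sqrt{\frac{51}{43} + \frac{158584}{52861}} = \sqrt{\frac{9515023}{2273023}} = \frac{\sqrt{21627866124529}}{2273023}$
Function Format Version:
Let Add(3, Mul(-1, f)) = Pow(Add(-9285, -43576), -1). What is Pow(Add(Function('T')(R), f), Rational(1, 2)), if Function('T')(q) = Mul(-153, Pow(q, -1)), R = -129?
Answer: Mul(Rational(1, 2273023), Pow(21627866124529, Rational(1, 2))) ≈ 2.0460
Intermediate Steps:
f = Rational(158584, 52861) (f = Add(3, Mul(-1, Pow(Add(-9285, -43576), -1))) = Add(3, Mul(-1, Pow(-52861, -1))) = Add(3, Mul(-1, Rational(-1, 52861))) = Add(3, Rational(1, 52861)) = Rational(158584, 52861) ≈ 3.0000)
Pow(Add(Function('T')(R), f), Rational(1, 2)) = Pow(Add(Mul(-153, Pow(-129, -1)), Rational(158584, 52861)), Rational(1, 2)) = Pow(Add(Mul(-153, Rational(-1, 129)), Rational(158584, 52861)), Rational(1, 2)) = Pow(Add(Rational(51, 43), Rational(158584, 52861)), Rational(1, 2)) = Pow(Rational(9515023, 2273023), Rational(1, 2)) = Mul(Rational(1, 2273023), Pow(21627866124529, Rational(1, 2)))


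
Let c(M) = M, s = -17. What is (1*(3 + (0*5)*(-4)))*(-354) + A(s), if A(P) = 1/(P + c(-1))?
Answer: -19117/18 ≈ -1062.1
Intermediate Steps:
A(P) = 1/(-1 + P) (A(P) = 1/(P - 1) = 1/(-1 + P))
(1*(3 + (0*5)*(-4)))*(-354) + A(s) = (1*(3 + (0*5)*(-4)))*(-354) + 1/(-1 - 17) = (1*(3 + 0*(-4)))*(-354) + 1/(-18) = (1*(3 + 0))*(-354) - 1/18 = (1*3)*(-354) - 1/18 = 3*(-354) - 1/18 = -1062 - 1/18 = -19117/18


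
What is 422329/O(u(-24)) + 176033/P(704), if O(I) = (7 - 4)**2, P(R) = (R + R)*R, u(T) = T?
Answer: 38057054875/811008 ≈ 46926.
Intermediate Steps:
P(R) = 2*R**2 (P(R) = (2*R)*R = 2*R**2)
O(I) = 9 (O(I) = 3**2 = 9)
422329/O(u(-24)) + 176033/P(704) = 422329/9 + 176033/((2*704**2)) = 422329*(1/9) + 176033/((2*495616)) = 422329/9 + 176033/991232 = 422329/9 + 176033*(1/991232) = 422329/9 + 16003/90112 = 38057054875/811008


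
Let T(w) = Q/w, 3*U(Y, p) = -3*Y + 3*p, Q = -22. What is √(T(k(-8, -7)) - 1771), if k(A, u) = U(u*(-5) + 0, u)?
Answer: 26*I*√1155/21 ≈ 42.077*I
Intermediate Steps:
U(Y, p) = p - Y (U(Y, p) = (-3*Y + 3*p)/3 = p - Y)
k(A, u) = 6*u (k(A, u) = u - (u*(-5) + 0) = u - (-5*u + 0) = u - (-5)*u = u + 5*u = 6*u)
T(w) = -22/w
√(T(k(-8, -7)) - 1771) = √(-22/(6*(-7)) - 1771) = √(-22/(-42) - 1771) = √(-22*(-1/42) - 1771) = √(11/21 - 1771) = √(-37180/21) = 26*I*√1155/21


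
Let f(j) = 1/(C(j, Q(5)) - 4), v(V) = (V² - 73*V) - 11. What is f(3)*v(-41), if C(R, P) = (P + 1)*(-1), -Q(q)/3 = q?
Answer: 4663/10 ≈ 466.30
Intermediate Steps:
Q(q) = -3*q
C(R, P) = -1 - P (C(R, P) = (1 + P)*(-1) = -1 - P)
v(V) = -11 + V² - 73*V
f(j) = ⅒ (f(j) = 1/((-1 - (-3)*5) - 4) = 1/((-1 - 1*(-15)) - 4) = 1/((-1 + 15) - 4) = 1/(14 - 4) = 1/10 = ⅒)
f(3)*v(-41) = (-11 + (-41)² - 73*(-41))/10 = (-11 + 1681 + 2993)/10 = (⅒)*4663 = 4663/10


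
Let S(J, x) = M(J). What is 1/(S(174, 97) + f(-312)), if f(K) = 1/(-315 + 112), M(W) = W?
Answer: 203/35321 ≈ 0.0057473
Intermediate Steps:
S(J, x) = J
f(K) = -1/203 (f(K) = 1/(-203) = -1/203)
1/(S(174, 97) + f(-312)) = 1/(174 - 1/203) = 1/(35321/203) = 203/35321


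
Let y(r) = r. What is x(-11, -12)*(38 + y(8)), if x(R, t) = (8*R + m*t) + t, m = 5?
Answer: -7360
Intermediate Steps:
x(R, t) = 6*t + 8*R (x(R, t) = (8*R + 5*t) + t = (5*t + 8*R) + t = 6*t + 8*R)
x(-11, -12)*(38 + y(8)) = (6*(-12) + 8*(-11))*(38 + 8) = (-72 - 88)*46 = -160*46 = -7360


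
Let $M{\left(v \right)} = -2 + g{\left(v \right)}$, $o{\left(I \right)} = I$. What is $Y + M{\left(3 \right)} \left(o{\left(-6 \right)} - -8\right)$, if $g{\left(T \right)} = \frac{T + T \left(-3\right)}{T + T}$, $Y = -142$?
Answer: $-148$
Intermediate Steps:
$g{\left(T \right)} = -1$ ($g{\left(T \right)} = \frac{T - 3 T}{2 T} = - 2 T \frac{1}{2 T} = -1$)
$M{\left(v \right)} = -3$ ($M{\left(v \right)} = -2 - 1 = -3$)
$Y + M{\left(3 \right)} \left(o{\left(-6 \right)} - -8\right) = -142 - 3 \left(-6 - -8\right) = -142 - 3 \left(-6 + 8\right) = -142 - 6 = -148$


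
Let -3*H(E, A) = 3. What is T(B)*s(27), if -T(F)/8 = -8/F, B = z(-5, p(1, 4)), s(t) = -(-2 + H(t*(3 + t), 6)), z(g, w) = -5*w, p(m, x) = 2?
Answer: -96/5 ≈ -19.200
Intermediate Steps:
H(E, A) = -1 (H(E, A) = -1/3*3 = -1)
s(t) = 3 (s(t) = -(-2 - 1) = -1*(-3) = 3)
B = -10 (B = -5*2 = -10)
T(F) = 64/F (T(F) = -(-64)/F = 64/F)
T(B)*s(27) = (64/(-10))*3 = (64*(-1/10))*3 = -32/5*3 = -96/5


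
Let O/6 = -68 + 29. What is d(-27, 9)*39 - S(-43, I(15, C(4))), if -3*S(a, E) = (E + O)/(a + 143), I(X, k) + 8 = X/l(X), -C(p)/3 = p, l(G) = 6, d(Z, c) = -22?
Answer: -515279/600 ≈ -858.80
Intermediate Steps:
C(p) = -3*p
O = -234 (O = 6*(-68 + 29) = 6*(-39) = -234)
I(X, k) = -8 + X/6
S(a, E) = -(-234 + E)/(3*(143 + a)) (S(a, E) = -(E - 234)/(3*(a + 143)) = -(-234 + E)/(3*(143 + a)))
d(-27, 9)*39 - S(-43, I(15, C(4))) = -22*39 - (234 - (-8 + (⅙)*15))/(3*(143 - 43)) = -858 - (234 - (-8 + 5/2))/(3*100) = -858 - (234 - 1*(-11/2))/(3*100) = -858 - (234 + 11/2)/(3*100) = -858 - 479/(3*100*2) = -858 - 1*479/600 = -858 - 479/600 = -515279/600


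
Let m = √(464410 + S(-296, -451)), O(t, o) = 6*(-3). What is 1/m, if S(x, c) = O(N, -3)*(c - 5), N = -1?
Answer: √472618/472618 ≈ 0.0014546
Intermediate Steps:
O(t, o) = -18
S(x, c) = 90 - 18*c (S(x, c) = -18*(c - 5) = -18*(-5 + c) = 90 - 18*c)
m = √472618 (m = √(464410 + (90 - 18*(-451))) = √(464410 + (90 + 8118)) = √(464410 + 8208) = √472618 ≈ 687.47)
1/m = 1/(√472618) = √472618/472618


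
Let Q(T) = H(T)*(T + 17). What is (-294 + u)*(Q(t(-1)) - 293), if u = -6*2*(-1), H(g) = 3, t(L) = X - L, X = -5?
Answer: 71628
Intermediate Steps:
t(L) = -5 - L
u = 12 (u = -12*(-1) = 12)
Q(T) = 51 + 3*T (Q(T) = 3*(T + 17) = 3*(17 + T) = 51 + 3*T)
(-294 + u)*(Q(t(-1)) - 293) = (-294 + 12)*((51 + 3*(-5 - 1*(-1))) - 293) = -282*((51 + 3*(-5 + 1)) - 293) = -282*((51 + 3*(-4)) - 293) = -282*((51 - 12) - 293) = -282*(39 - 293) = -282*(-254) = 71628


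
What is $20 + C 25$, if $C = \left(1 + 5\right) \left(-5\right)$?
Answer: $-730$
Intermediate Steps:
$C = -30$ ($C = 6 \left(-5\right) = -30$)
$20 + C 25 = 20 - 750 = -730$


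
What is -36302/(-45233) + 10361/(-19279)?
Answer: 17785165/67080539 ≈ 0.26513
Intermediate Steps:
-36302/(-45233) + 10361/(-19279) = -36302*(-1/45233) + 10361*(-1/19279) = 36302/45233 - 797/1483 = 17785165/67080539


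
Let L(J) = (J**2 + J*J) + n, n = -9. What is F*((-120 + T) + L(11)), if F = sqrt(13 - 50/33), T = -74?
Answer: 13*sqrt(12507)/11 ≈ 132.17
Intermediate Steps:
L(J) = -9 + 2*J**2 (L(J) = (J**2 + J*J) - 9 = (J**2 + J**2) - 9 = 2*J**2 - 9 = -9 + 2*J**2)
F = sqrt(12507)/33 (F = sqrt(13 - 50*1/33) = sqrt(13 - 50/33) = sqrt(379/33) = sqrt(12507)/33 ≈ 3.3889)
F*((-120 + T) + L(11)) = (sqrt(12507)/33)*((-120 - 74) + (-9 + 2*11**2)) = (sqrt(12507)/33)*(-194 + (-9 + 2*121)) = (sqrt(12507)/33)*(-194 + (-9 + 242)) = (sqrt(12507)/33)*(-194 + 233) = (sqrt(12507)/33)*39 = 13*sqrt(12507)/11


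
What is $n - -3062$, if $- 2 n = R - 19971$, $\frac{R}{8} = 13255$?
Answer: $- \frac{79945}{2} \approx -39973.0$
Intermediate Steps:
$R = 106040$ ($R = 8 \cdot 13255 = 106040$)
$n = - \frac{86069}{2}$ ($n = - \frac{106040 - 19971}{2} = \left(- \frac{1}{2}\right) 86069 = - \frac{86069}{2} \approx -43035.0$)
$n - -3062 = - \frac{86069}{2} - -3062 = - \frac{86069}{2} + 3062 = - \frac{79945}{2}$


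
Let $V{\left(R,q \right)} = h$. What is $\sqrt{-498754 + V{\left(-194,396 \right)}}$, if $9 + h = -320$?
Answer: $i \sqrt{499083} \approx 706.46 i$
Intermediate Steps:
$h = -329$ ($h = -9 - 320 = -329$)
$V{\left(R,q \right)} = -329$
$\sqrt{-498754 + V{\left(-194,396 \right)}} = \sqrt{-498754 - 329} = \sqrt{-499083} = i \sqrt{499083}$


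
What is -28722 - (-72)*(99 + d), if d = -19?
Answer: -22962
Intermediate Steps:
-28722 - (-72)*(99 + d) = -28722 - (-72)*(99 - 19) = -28722 - (-72)*80 = -28722 - 1*(-5760) = -28722 + 5760 = -22962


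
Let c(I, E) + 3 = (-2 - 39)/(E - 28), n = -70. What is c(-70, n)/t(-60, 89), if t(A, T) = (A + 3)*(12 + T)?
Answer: 253/564186 ≈ 0.00044843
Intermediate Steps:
t(A, T) = (3 + A)*(12 + T)
c(I, E) = -3 - 41/(-28 + E) (c(I, E) = -3 + (-2 - 39)/(E - 28) = -3 - 41/(-28 + E))
c(-70, n)/t(-60, 89) = ((43 - 3*(-70))/(-28 - 70))/(36 + 3*89 + 12*(-60) - 60*89) = ((43 + 210)/(-98))/(36 + 267 - 720 - 5340) = -1/98*253/(-5757) = -253/98*(-1/5757) = 253/564186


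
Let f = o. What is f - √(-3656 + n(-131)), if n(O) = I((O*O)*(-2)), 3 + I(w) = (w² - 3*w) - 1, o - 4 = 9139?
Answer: 9143 - √1178098990 ≈ -25180.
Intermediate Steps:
o = 9143 (o = 4 + 9139 = 9143)
I(w) = -4 + w² - 3*w (I(w) = -3 + ((w² - 3*w) - 1) = -3 + (-1 + w² - 3*w) = -4 + w² - 3*w)
f = 9143
n(O) = -4 + 4*O⁴ + 6*O² (n(O) = -4 + ((O*O)*(-2))² - 3*O*O*(-2) = -4 + (O²*(-2))² - 3*O²*(-2) = -4 + (-2*O²)² - (-6)*O² = -4 + 4*O⁴ + 6*O²)
f - √(-3656 + n(-131)) = 9143 - √(-3656 + (-4 + 4*(-131)⁴ + 6*(-131)²)) = 9143 - √(-3656 + (-4 + 4*294499921 + 6*17161)) = 9143 - √(-3656 + (-4 + 1177999684 + 102966)) = 9143 - √(-3656 + 1178102646) = 9143 - √1178098990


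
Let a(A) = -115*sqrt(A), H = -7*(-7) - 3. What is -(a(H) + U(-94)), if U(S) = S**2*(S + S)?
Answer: 1661168 + 115*sqrt(46) ≈ 1.6619e+6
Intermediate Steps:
U(S) = 2*S**3 (U(S) = S**2*(2*S) = 2*S**3)
H = 46 (H = 49 - 3 = 46)
-(a(H) + U(-94)) = -(-115*sqrt(46) + 2*(-94)**3) = -(-115*sqrt(46) + 2*(-830584)) = -(-115*sqrt(46) - 1661168) = -(-1661168 - 115*sqrt(46)) = 1661168 + 115*sqrt(46)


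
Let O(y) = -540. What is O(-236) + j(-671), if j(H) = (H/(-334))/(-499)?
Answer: -90000311/166666 ≈ -540.00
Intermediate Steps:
j(H) = H/166666 (j(H) = (H*(-1/334))*(-1/499) = -H/334*(-1/499) = H/166666)
O(-236) + j(-671) = -540 + (1/166666)*(-671) = -540 - 671/166666 = -90000311/166666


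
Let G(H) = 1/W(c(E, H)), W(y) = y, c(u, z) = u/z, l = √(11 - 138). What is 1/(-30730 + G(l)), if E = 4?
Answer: -491680/15109326527 - 4*I*√127/15109326527 ≈ -3.2542e-5 - 2.9834e-9*I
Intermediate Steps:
l = I*√127 (l = √(-127) = I*√127 ≈ 11.269*I)
G(H) = H/4 (G(H) = 1/(4/H) = H/4)
1/(-30730 + G(l)) = 1/(-30730 + (I*√127)/4) = 1/(-30730 + I*√127/4)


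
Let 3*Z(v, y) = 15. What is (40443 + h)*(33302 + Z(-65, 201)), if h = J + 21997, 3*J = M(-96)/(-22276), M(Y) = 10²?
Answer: 34745364626885/16707 ≈ 2.0797e+9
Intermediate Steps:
M(Y) = 100
Z(v, y) = 5 (Z(v, y) = (⅓)*15 = 5)
J = -25/16707 (J = (100/(-22276))/3 = (100*(-1/22276))/3 = (⅓)*(-25/5569) = -25/16707 ≈ -0.0014964)
h = 367503854/16707 (h = -25/16707 + 21997 = 367503854/16707 ≈ 21997.)
(40443 + h)*(33302 + Z(-65, 201)) = (40443 + 367503854/16707)*(33302 + 5) = (1043185055/16707)*33307 = 34745364626885/16707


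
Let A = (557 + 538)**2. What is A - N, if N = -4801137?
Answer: 6000162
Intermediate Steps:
A = 1199025 (A = 1095**2 = 1199025)
A - N = 1199025 - 1*(-4801137) = 1199025 + 4801137 = 6000162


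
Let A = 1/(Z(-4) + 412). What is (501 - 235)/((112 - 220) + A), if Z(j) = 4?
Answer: -110656/44927 ≈ -2.4630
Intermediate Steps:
A = 1/416 (A = 1/(4 + 412) = 1/416 ≈ 0.0024038)
(501 - 235)/((112 - 220) + A) = (501 - 235)/((112 - 220) + 1/416) = 266/(-108 + 1/416) = 266/(-44927/416) = 266*(-416/44927) = -110656/44927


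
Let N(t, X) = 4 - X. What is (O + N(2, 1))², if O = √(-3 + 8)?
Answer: (3 + √5)² ≈ 27.416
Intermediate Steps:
O = √5 ≈ 2.2361
(O + N(2, 1))² = (√5 + (4 - 1*1))² = (√5 + (4 - 1))² = (√5 + 3)² = (3 + √5)²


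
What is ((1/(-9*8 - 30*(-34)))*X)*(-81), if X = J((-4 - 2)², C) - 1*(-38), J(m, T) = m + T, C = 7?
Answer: -2187/1156 ≈ -1.8919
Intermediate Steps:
J(m, T) = T + m
X = 81 (X = (7 + (-4 - 2)²) - 1*(-38) = (7 + (-6)²) + 38 = (7 + 36) + 38 = 43 + 38 = 81)
((1/(-9*8 - 30*(-34)))*X)*(-81) = ((1/(-9*8 - 30*(-34)))*81)*(-81) = ((-1/34/(-72 - 30))*81)*(-81) = ((-1/34/(-102))*81)*(-81) = (-1/102*(-1/34)*81)*(-81) = ((1/3468)*81)*(-81) = (27/1156)*(-81) = -2187/1156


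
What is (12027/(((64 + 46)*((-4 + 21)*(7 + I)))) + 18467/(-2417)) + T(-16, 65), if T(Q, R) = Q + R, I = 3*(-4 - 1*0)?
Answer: 905612841/22598950 ≈ 40.073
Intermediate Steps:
I = -12 (I = 3*(-4 + 0) = 3*(-4) = -12)
(12027/(((64 + 46)*((-4 + 21)*(7 + I)))) + 18467/(-2417)) + T(-16, 65) = (12027/(((64 + 46)*((-4 + 21)*(7 - 12)))) + 18467/(-2417)) + (-16 + 65) = (12027/((110*(17*(-5)))) + 18467*(-1/2417)) + 49 = (12027/((110*(-85))) - 18467/2417) + 49 = (12027/(-9350) - 18467/2417) + 49 = (12027*(-1/9350) - 18467/2417) + 49 = (-12027/9350 - 18467/2417) + 49 = -201735709/22598950 + 49 = 905612841/22598950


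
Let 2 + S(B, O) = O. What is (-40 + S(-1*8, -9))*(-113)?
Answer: 5763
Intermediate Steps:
S(B, O) = -2 + O
(-40 + S(-1*8, -9))*(-113) = (-40 + (-2 - 9))*(-113) = (-40 - 11)*(-113) = -51*(-113) = 5763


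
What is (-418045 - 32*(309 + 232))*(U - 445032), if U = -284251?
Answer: 317498459031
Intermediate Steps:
(-418045 - 32*(309 + 232))*(U - 445032) = (-418045 - 32*(309 + 232))*(-284251 - 445032) = (-418045 - 32*541)*(-729283) = (-418045 - 17312)*(-729283) = -435357*(-729283) = 317498459031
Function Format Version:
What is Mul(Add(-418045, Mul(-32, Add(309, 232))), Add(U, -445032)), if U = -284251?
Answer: 317498459031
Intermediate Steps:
Mul(Add(-418045, Mul(-32, Add(309, 232))), Add(U, -445032)) = Mul(Add(-418045, Mul(-32, Add(309, 232))), Add(-284251, -445032)) = Mul(Add(-418045, Mul(-32, 541)), -729283) = Mul(Add(-418045, -17312), -729283) = Mul(-435357, -729283) = 317498459031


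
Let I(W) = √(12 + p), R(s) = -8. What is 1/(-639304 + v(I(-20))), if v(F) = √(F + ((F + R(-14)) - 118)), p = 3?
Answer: -1/(639304 - I*√(126 - 2*√15)) ≈ -1.5642e-6 - 2.6607e-11*I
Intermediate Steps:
I(W) = √15 (I(W) = √(12 + 3) = √15)
v(F) = √(-126 + 2*F) (v(F) = √(F + ((F - 8) - 118)) = √(F + ((-8 + F) - 118)) = √(F + (-126 + F)) = √(-126 + 2*F))
1/(-639304 + v(I(-20))) = 1/(-639304 + √(-126 + 2*√15))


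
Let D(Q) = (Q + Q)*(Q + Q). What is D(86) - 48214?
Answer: -18630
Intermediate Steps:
D(Q) = 4*Q**2 (D(Q) = (2*Q)*(2*Q) = 4*Q**2)
D(86) - 48214 = 4*86**2 - 48214 = 4*7396 - 48214 = 29584 - 48214 = -18630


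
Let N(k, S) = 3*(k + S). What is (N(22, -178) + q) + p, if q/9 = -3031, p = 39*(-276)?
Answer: -38511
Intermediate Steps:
N(k, S) = 3*S + 3*k (N(k, S) = 3*(S + k) = 3*S + 3*k)
p = -10764
q = -27279 (q = 9*(-3031) = -27279)
(N(22, -178) + q) + p = ((3*(-178) + 3*22) - 27279) - 10764 = ((-534 + 66) - 27279) - 10764 = (-468 - 27279) - 10764 = -27747 - 10764 = -38511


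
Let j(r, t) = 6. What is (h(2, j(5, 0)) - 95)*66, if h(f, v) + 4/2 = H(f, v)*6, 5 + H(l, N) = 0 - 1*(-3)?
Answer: -7194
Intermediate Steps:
H(l, N) = -2 (H(l, N) = -5 + (0 - 1*(-3)) = -5 + (0 + 3) = -5 + 3 = -2)
h(f, v) = -14 (h(f, v) = -2 - 2*6 = -2 - 12 = -14)
(h(2, j(5, 0)) - 95)*66 = (-14 - 95)*66 = -109*66 = -7194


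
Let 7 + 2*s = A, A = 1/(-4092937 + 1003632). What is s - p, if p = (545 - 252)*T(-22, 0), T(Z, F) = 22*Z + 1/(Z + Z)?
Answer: 19276852322413/135929420 ≈ 1.4182e+5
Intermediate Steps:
T(Z, F) = 1/(2*Z) + 22*Z (T(Z, F) = 22*Z + 1/(2*Z) = 1/(2*Z) + 22*Z)
A = -1/3089305 (A = 1/(-3089305) = -1/3089305 ≈ -3.2370e-7)
s = -10812568/3089305 (s = -7/2 + (½)*(-1/3089305) = -7/2 - 1/6178610 = -10812568/3089305 ≈ -3.5000)
p = -6240021/44 (p = (545 - 252)*((½)/(-22) + 22*(-22)) = 293*((½)*(-1/22) - 484) = 293*(-1/44 - 484) = 293*(-21297/44) = -6240021/44 ≈ -1.4182e+5)
s - p = -10812568/3089305 - 1*(-6240021/44) = -10812568/3089305 + 6240021/44 = 19276852322413/135929420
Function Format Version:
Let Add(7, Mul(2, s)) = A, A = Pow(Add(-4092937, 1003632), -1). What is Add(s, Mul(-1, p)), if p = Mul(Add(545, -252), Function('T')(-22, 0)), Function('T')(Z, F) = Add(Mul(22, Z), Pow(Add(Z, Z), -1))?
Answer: Rational(19276852322413, 135929420) ≈ 1.4182e+5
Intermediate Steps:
Function('T')(Z, F) = Add(Mul(Rational(1, 2), Pow(Z, -1)), Mul(22, Z)) (Function('T')(Z, F) = Add(Mul(22, Z), Pow(Mul(2, Z), -1)) = Add(Mul(22, Z), Mul(Rational(1, 2), Pow(Z, -1))) = Add(Mul(Rational(1, 2), Pow(Z, -1)), Mul(22, Z)))
A = Rational(-1, 3089305) (A = Pow(-3089305, -1) = Rational(-1, 3089305) ≈ -3.2370e-7)
s = Rational(-10812568, 3089305) (s = Add(Rational(-7, 2), Mul(Rational(1, 2), Rational(-1, 3089305))) = Add(Rational(-7, 2), Rational(-1, 6178610)) = Rational(-10812568, 3089305) ≈ -3.5000)
p = Rational(-6240021, 44) (p = Mul(Add(545, -252), Add(Mul(Rational(1, 2), Pow(-22, -1)), Mul(22, -22))) = Mul(293, Add(Mul(Rational(1, 2), Rational(-1, 22)), -484)) = Mul(293, Add(Rational(-1, 44), -484)) = Mul(293, Rational(-21297, 44)) = Rational(-6240021, 44) ≈ -1.4182e+5)
Add(s, Mul(-1, p)) = Add(Rational(-10812568, 3089305), Mul(-1, Rational(-6240021, 44))) = Add(Rational(-10812568, 3089305), Rational(6240021, 44)) = Rational(19276852322413, 135929420)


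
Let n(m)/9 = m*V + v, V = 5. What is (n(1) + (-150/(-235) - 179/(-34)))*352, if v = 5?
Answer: 26972528/799 ≈ 33758.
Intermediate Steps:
n(m) = 45 + 45*m (n(m) = 9*(m*5 + 5) = 9*(5*m + 5) = 9*(5 + 5*m) = 45 + 45*m)
(n(1) + (-150/(-235) - 179/(-34)))*352 = ((45 + 45*1) + (-150/(-235) - 179/(-34)))*352 = ((45 + 45) + (-150*(-1/235) - 179*(-1/34)))*352 = (90 + (30/47 + 179/34))*352 = (90 + 9433/1598)*352 = (153253/1598)*352 = 26972528/799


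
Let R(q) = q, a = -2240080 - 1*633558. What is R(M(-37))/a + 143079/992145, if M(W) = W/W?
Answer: 137052086419/950355191170 ≈ 0.14421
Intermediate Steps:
a = -2873638 (a = -2240080 - 633558 = -2873638)
M(W) = 1
R(M(-37))/a + 143079/992145 = 1/(-2873638) + 143079/992145 = 1*(-1/2873638) + 143079*(1/992145) = -1/2873638 + 47693/330715 = 137052086419/950355191170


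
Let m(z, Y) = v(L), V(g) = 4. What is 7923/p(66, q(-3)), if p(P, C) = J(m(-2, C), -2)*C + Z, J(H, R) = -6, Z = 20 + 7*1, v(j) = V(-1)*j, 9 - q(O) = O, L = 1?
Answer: -2641/15 ≈ -176.07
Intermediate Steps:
q(O) = 9 - O
v(j) = 4*j
m(z, Y) = 4 (m(z, Y) = 4*1 = 4)
Z = 27 (Z = 20 + 7 = 27)
p(P, C) = 27 - 6*C (p(P, C) = -6*C + 27 = 27 - 6*C)
7923/p(66, q(-3)) = 7923/(27 - 6*(9 - 1*(-3))) = 7923/(27 - 6*(9 + 3)) = 7923/(27 - 6*12) = 7923/(27 - 72) = 7923/(-45) = 7923*(-1/45) = -2641/15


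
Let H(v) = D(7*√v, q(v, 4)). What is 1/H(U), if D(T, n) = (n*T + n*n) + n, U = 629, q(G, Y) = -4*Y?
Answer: -15/489536 - 7*√629/489536 ≈ -0.00038926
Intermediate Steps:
D(T, n) = n + n² + T*n (D(T, n) = (T*n + n²) + n = (n² + T*n) + n = n + n² + T*n)
H(v) = 240 - 112*√v (H(v) = (-4*4)*(1 + 7*√v - 4*4) = -16*(1 + 7*√v - 16) = -16*(-15 + 7*√v) = 240 - 112*√v)
1/H(U) = 1/(240 - 112*√629)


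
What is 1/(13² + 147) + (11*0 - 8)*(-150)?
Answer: 379201/316 ≈ 1200.0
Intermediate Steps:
1/(13² + 147) + (11*0 - 8)*(-150) = 1/(169 + 147) + (0 - 8)*(-150) = 1/316 - 8*(-150) = 1/316 + 1200 = 379201/316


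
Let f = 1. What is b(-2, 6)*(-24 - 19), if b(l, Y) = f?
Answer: -43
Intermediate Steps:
b(l, Y) = 1
b(-2, 6)*(-24 - 19) = 1*(-24 - 19) = 1*(-43) = -43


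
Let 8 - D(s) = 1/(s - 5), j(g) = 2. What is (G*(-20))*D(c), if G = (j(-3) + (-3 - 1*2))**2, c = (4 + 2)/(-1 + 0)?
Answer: -16020/11 ≈ -1456.4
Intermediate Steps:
c = -6 (c = 6/(-1) = 6*(-1) = -6)
D(s) = 8 - 1/(-5 + s) (D(s) = 8 - 1/(s - 5) = 8 - 1/(-5 + s))
G = 9 (G = (2 + (-3 - 1*2))**2 = (2 + (-3 - 2))**2 = (2 - 5)**2 = (-3)**2 = 9)
(G*(-20))*D(c) = (9*(-20))*((-41 + 8*(-6))/(-5 - 6)) = -180*(-41 - 48)/(-11) = -(-180)*(-89)/11 = -180*89/11 = -16020/11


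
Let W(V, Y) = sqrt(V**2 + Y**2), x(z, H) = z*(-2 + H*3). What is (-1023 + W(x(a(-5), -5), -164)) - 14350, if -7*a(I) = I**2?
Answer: -15373 + sqrt(1498529)/7 ≈ -15198.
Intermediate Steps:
a(I) = -I**2/7
x(z, H) = z*(-2 + 3*H)
(-1023 + W(x(a(-5), -5), -164)) - 14350 = (-1023 + sqrt(((-1/7*(-5)**2)*(-2 + 3*(-5)))**2 + (-164)**2)) - 14350 = (-1023 + sqrt(((-1/7*25)*(-2 - 15))**2 + 26896)) - 14350 = (-1023 + sqrt((-25/7*(-17))**2 + 26896)) - 14350 = (-1023 + sqrt((425/7)**2 + 26896)) - 14350 = (-1023 + sqrt(180625/49 + 26896)) - 14350 = (-1023 + sqrt(1498529/49)) - 14350 = (-1023 + sqrt(1498529)/7) - 14350 = -15373 + sqrt(1498529)/7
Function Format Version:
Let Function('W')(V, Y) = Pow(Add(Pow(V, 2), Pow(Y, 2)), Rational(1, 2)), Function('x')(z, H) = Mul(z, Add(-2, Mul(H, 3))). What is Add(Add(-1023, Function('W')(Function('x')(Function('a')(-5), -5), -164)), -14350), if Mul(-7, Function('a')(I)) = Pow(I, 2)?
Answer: Add(-15373, Mul(Rational(1, 7), Pow(1498529, Rational(1, 2)))) ≈ -15198.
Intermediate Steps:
Function('a')(I) = Mul(Rational(-1, 7), Pow(I, 2))
Function('x')(z, H) = Mul(z, Add(-2, Mul(3, H)))
Add(Add(-1023, Function('W')(Function('x')(Function('a')(-5), -5), -164)), -14350) = Add(Add(-1023, Pow(Add(Pow(Mul(Mul(Rational(-1, 7), Pow(-5, 2)), Add(-2, Mul(3, -5))), 2), Pow(-164, 2)), Rational(1, 2))), -14350) = Add(Add(-1023, Pow(Add(Pow(Mul(Mul(Rational(-1, 7), 25), Add(-2, -15)), 2), 26896), Rational(1, 2))), -14350) = Add(Add(-1023, Pow(Add(Pow(Mul(Rational(-25, 7), -17), 2), 26896), Rational(1, 2))), -14350) = Add(Add(-1023, Pow(Add(Pow(Rational(425, 7), 2), 26896), Rational(1, 2))), -14350) = Add(Add(-1023, Pow(Add(Rational(180625, 49), 26896), Rational(1, 2))), -14350) = Add(Add(-1023, Pow(Rational(1498529, 49), Rational(1, 2))), -14350) = Add(Add(-1023, Mul(Rational(1, 7), Pow(1498529, Rational(1, 2)))), -14350) = Add(-15373, Mul(Rational(1, 7), Pow(1498529, Rational(1, 2))))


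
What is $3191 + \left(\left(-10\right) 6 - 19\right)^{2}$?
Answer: $9432$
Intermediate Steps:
$3191 + \left(\left(-10\right) 6 - 19\right)^{2} = 3191 + \left(-60 - 19\right)^{2} = 3191 + \left(-79\right)^{2} = 3191 + 6241 = 9432$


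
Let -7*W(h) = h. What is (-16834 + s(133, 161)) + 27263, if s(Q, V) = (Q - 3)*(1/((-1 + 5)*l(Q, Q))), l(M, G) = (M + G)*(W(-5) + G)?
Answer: 57067493/5472 ≈ 10429.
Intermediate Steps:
W(h) = -h/7
l(M, G) = (5/7 + G)*(G + M) (l(M, G) = (M + G)*(-⅐*(-5) + G) = (G + M)*(5/7 + G) = (5/7 + G)*(G + M))
s(Q, V) = (-3 + Q)/(4*(2*Q² + 10*Q/7)) (s(Q, V) = (Q - 3)*(1/((-1 + 5)*(Q² + 5*Q/7 + 5*Q/7 + Q*Q))) = (-3 + Q)*(1/(4*(Q² + 5*Q/7 + 5*Q/7 + Q²))) = (-3 + Q)*(1/(4*(2*Q² + 10*Q/7))) = (-3 + Q)/(4*(2*Q² + 10*Q/7)))
(-16834 + s(133, 161)) + 27263 = (-16834 + (7/8)*(-3 + 133)/(133*(5 + 7*133))) + 27263 = (-16834 + (7/8)*(1/133)*130/(5 + 931)) + 27263 = (-16834 + (7/8)*(1/133)*130/936) + 27263 = (-16834 + (7/8)*(1/133)*(1/936)*130) + 27263 = (-16834 + 5/5472) + 27263 = -92115643/5472 + 27263 = 57067493/5472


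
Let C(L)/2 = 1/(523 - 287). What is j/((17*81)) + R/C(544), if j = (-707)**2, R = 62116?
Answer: 10093480225/1377 ≈ 7.3300e+6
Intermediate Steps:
j = 499849
C(L) = 1/118 (C(L) = 2/(523 - 287) = 2/236 = 2*(1/236) = 1/118)
j/((17*81)) + R/C(544) = 499849/((17*81)) + 62116/(1/118) = 499849/1377 + 62116*118 = 499849*(1/1377) + 7329688 = 499849/1377 + 7329688 = 10093480225/1377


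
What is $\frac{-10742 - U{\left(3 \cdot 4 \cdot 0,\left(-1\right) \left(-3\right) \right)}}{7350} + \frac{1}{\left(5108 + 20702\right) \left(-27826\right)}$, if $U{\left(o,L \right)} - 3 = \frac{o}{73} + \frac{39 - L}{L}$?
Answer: $- \frac{772555972577}{527868959100} \approx -1.4635$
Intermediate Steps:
$U{\left(o,L \right)} = 3 + \frac{o}{73} + \frac{39 - L}{L}$ ($U{\left(o,L \right)} = 3 + \left(\frac{o}{73} + \frac{39 - L}{L}\right) = 3 + \frac{o}{73} + \frac{39 - L}{L}$)
$\frac{-10742 - U{\left(3 \cdot 4 \cdot 0,\left(-1\right) \left(-3\right) \right)}}{7350} + \frac{1}{\left(5108 + 20702\right) \left(-27826\right)} = \frac{-10742 - \left(2 + \frac{39}{\left(-1\right) \left(-3\right)} + \frac{3 \cdot 4 \cdot 0}{73}\right)}{7350} + \frac{1}{\left(5108 + 20702\right) \left(-27826\right)} = \left(-10742 - \left(2 + \frac{39}{3} + \frac{12 \cdot 0}{73}\right)\right) \frac{1}{7350} + \frac{1}{25810} \left(- \frac{1}{27826}\right) = \left(-10742 - \left(2 + 39 \cdot \frac{1}{3} + \frac{1}{73} \cdot 0\right)\right) \frac{1}{7350} + \frac{1}{25810} \left(- \frac{1}{27826}\right) = \left(-10742 - \left(2 + 13 + 0\right)\right) \frac{1}{7350} - \frac{1}{718189060} = \left(-10742 - 15\right) \frac{1}{7350} - \frac{1}{718189060} = \left(-10757\right) \frac{1}{7350} - \frac{1}{718189060} = - \frac{10757}{7350} - \frac{1}{718189060} = - \frac{772555972577}{527868959100}$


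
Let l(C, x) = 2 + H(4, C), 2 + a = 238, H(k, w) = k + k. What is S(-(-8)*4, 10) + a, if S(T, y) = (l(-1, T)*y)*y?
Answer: 1236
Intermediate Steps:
H(k, w) = 2*k
a = 236 (a = -2 + 238 = 236)
l(C, x) = 10 (l(C, x) = 2 + 2*4 = 2 + 8 = 10)
S(T, y) = 10*y² (S(T, y) = (10*y)*y = 10*y²)
S(-(-8)*4, 10) + a = 10*10² + 236 = 10*100 + 236 = 1000 + 236 = 1236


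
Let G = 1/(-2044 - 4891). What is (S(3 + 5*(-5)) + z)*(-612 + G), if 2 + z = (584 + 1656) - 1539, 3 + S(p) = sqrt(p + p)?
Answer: -2953977816/6935 - 8488442*I*sqrt(11)/6935 ≈ -4.2595e+5 - 4059.6*I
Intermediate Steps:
G = -1/6935 (G = 1/(-6935) = -1/6935 ≈ -0.00014420)
S(p) = -3 + sqrt(2)*sqrt(p) (S(p) = -3 + sqrt(p + p) = -3 + sqrt(2*p) = -3 + sqrt(2)*sqrt(p))
z = 699 (z = -2 + ((584 + 1656) - 1539) = -2 + (2240 - 1539) = -2 + 701 = 699)
(S(3 + 5*(-5)) + z)*(-612 + G) = ((-3 + sqrt(2)*sqrt(3 + 5*(-5))) + 699)*(-612 - 1/6935) = ((-3 + sqrt(2)*sqrt(3 - 25)) + 699)*(-4244221/6935) = ((-3 + sqrt(2)*sqrt(-22)) + 699)*(-4244221/6935) = ((-3 + sqrt(2)*(I*sqrt(22))) + 699)*(-4244221/6935) = ((-3 + 2*I*sqrt(11)) + 699)*(-4244221/6935) = (696 + 2*I*sqrt(11))*(-4244221/6935) = -2953977816/6935 - 8488442*I*sqrt(11)/6935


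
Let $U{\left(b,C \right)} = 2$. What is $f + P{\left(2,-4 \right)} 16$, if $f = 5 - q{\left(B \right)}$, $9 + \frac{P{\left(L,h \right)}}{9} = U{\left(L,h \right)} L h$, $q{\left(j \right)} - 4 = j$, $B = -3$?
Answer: $-3596$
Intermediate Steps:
$q{\left(j \right)} = 4 + j$
$P{\left(L,h \right)} = -81 + 18 L h$ ($P{\left(L,h \right)} = -81 + 9 \cdot 2 L h = -81 + 18 L h$)
$f = 4$ ($f = 5 - \left(4 - 3\right) = 5 - 1 = 4$)
$f + P{\left(2,-4 \right)} 16 = 4 + \left(-81 + 18 \cdot 2 \left(-4\right)\right) 16 = 4 + \left(-81 - 144\right) 16 = 4 - 3600 = -3596$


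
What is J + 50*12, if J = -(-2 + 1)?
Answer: 601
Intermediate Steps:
J = 1 (J = -1*(-1) = 1)
J + 50*12 = 1 + 50*12 = 1 + 600 = 601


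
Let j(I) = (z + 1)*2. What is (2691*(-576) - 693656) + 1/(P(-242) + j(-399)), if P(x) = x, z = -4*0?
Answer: -538481281/240 ≈ -2.2437e+6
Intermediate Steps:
z = 0
j(I) = 2 (j(I) = (0 + 1)*2 = 1*2 = 2)
(2691*(-576) - 693656) + 1/(P(-242) + j(-399)) = (2691*(-576) - 693656) + 1/(-242 + 2) = (-1550016 - 693656) + 1/(-240) = -2243672 - 1/240 = -538481281/240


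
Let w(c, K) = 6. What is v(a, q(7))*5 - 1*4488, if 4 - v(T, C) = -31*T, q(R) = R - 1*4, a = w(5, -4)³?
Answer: 29012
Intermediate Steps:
a = 216 (a = 6³ = 216)
q(R) = -4 + R (q(R) = R - 4 = -4 + R)
v(T, C) = 4 + 31*T (v(T, C) = 4 - (-31)*T = 4 + 31*T)
v(a, q(7))*5 - 1*4488 = (4 + 31*216)*5 - 1*4488 = (4 + 6696)*5 - 4488 = 6700*5 - 4488 = 33500 - 4488 = 29012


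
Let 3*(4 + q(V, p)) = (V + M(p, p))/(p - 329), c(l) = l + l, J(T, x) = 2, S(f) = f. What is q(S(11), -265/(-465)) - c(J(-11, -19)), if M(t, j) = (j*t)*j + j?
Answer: -6349656545/792525168 ≈ -8.0119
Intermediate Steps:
M(t, j) = j + t*j² (M(t, j) = t*j² + j = j + t*j²)
c(l) = 2*l
q(V, p) = -4 + (V + p*(1 + p²))/(3*(-329 + p)) (q(V, p) = -4 + ((V + p*(1 + p*p))/(p - 329))/3 = -4 + ((V + p*(1 + p²))/(-329 + p))/3 = -4 + (V + p*(1 + p²))/(3*(-329 + p)))
q(S(11), -265/(-465)) - c(J(-11, -19)) = (3948 + 11 + (-265/(-465))³ - (-2915)/(-465))/(3*(-329 - 265/(-465))) - 2*2 = (3948 + 11 + (-265*(-1/465))³ - (-2915)*(-1)/465)/(3*(-329 - 265*(-1/465))) - 1*4 = (3948 + 11 + (53/93)³ - 11*53/93)/(3*(-329 + 53/93)) - 4 = (3948 + 11 + 148877/804357 - 583/93)/(3*(-30544/93)) - 4 = (⅓)*(-93/30544)*(3179555873/804357) - 4 = -3179555873/792525168 - 4 = -6349656545/792525168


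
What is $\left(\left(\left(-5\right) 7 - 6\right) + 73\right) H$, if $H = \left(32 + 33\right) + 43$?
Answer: $3456$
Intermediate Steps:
$H = 108$ ($H = 65 + 43 = 108$)
$\left(\left(\left(-5\right) 7 - 6\right) + 73\right) H = \left(\left(\left(-5\right) 7 - 6\right) + 73\right) 108 = \left(\left(-35 - 6\right) + 73\right) 108 = \left(-41 + 73\right) 108 = 32 \cdot 108 = 3456$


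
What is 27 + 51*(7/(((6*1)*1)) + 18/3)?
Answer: 785/2 ≈ 392.50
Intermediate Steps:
27 + 51*(7/(((6*1)*1)) + 18/3) = 27 + 51*(7/((6*1)) + 18*(⅓)) = 27 + 51*(7/6 + 6) = 27 + 51*(43/6) = 27 + 731/2 = 785/2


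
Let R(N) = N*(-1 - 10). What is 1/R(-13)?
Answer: 1/143 ≈ 0.0069930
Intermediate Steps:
R(N) = -11*N (R(N) = N*(-11) = -11*N)
1/R(-13) = 1/(-11*(-13)) = 1/143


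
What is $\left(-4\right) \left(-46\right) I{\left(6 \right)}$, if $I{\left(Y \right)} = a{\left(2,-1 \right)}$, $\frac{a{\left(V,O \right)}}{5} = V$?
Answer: $1840$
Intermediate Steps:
$a{\left(V,O \right)} = 5 V$
$I{\left(Y \right)} = 10$ ($I{\left(Y \right)} = 5 \cdot 2 = 10$)
$\left(-4\right) \left(-46\right) I{\left(6 \right)} = \left(-4\right) \left(-46\right) 10 = 184 \cdot 10 = 1840$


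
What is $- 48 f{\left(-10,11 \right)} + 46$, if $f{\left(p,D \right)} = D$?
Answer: $-482$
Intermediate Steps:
$- 48 f{\left(-10,11 \right)} + 46 = \left(-48\right) 11 + 46 = -528 + 46 = -482$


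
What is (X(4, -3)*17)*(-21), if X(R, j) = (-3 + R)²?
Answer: -357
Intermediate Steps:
(X(4, -3)*17)*(-21) = ((-3 + 4)²*17)*(-21) = (1²*17)*(-21) = (1*17)*(-21) = 17*(-21) = -357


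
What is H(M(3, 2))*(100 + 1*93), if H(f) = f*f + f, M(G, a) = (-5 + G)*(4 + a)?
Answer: 25476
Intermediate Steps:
H(f) = f + f² (H(f) = f² + f = f + f²)
H(M(3, 2))*(100 + 1*93) = ((-20 - 5*2 + 4*3 + 3*2)*(1 + (-20 - 5*2 + 4*3 + 3*2)))*(100 + 1*93) = ((-20 - 10 + 12 + 6)*(1 + (-20 - 10 + 12 + 6)))*(100 + 93) = -12*(1 - 12)*193 = -12*(-11)*193 = 132*193 = 25476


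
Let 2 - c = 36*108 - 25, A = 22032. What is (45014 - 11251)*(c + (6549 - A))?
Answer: -653111472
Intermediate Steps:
c = -3861 (c = 2 - (36*108 - 25) = 2 - (3888 - 25) = 2 - 1*3863 = 2 - 3863 = -3861)
(45014 - 11251)*(c + (6549 - A)) = (45014 - 11251)*(-3861 + (6549 - 1*22032)) = 33763*(-3861 + (6549 - 22032)) = 33763*(-3861 - 15483) = 33763*(-19344) = -653111472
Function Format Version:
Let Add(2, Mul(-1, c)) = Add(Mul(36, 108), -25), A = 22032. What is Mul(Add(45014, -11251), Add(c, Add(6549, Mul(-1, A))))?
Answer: -653111472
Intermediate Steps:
c = -3861 (c = Add(2, Mul(-1, Add(Mul(36, 108), -25))) = Add(2, Mul(-1, Add(3888, -25))) = Add(2, Mul(-1, 3863)) = Add(2, -3863) = -3861)
Mul(Add(45014, -11251), Add(c, Add(6549, Mul(-1, A)))) = Mul(Add(45014, -11251), Add(-3861, Add(6549, Mul(-1, 22032)))) = Mul(33763, Add(-3861, Add(6549, -22032))) = Mul(33763, Add(-3861, -15483)) = Mul(33763, -19344) = -653111472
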